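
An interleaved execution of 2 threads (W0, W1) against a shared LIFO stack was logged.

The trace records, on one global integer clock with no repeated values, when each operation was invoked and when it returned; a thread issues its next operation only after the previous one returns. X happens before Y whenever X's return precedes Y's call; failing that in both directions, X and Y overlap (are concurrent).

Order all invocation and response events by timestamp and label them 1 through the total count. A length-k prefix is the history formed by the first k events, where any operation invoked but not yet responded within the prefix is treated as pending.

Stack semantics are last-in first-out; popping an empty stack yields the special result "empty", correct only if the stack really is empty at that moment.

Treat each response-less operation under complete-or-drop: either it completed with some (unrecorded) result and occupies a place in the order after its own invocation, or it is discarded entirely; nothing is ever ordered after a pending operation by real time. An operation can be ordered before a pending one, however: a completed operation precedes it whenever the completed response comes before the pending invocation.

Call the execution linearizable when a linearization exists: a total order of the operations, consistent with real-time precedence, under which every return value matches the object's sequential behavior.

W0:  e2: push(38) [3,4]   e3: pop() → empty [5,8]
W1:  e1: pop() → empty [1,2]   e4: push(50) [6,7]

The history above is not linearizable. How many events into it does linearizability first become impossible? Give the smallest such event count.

8

events 1..7 are linearizable, e.g. via e1, e2, e3, e4:
1. e1 pop() → empty, leaving stack <>
2. e2 push(38), leaving stack <38>
3. e3 pop() (pending, included), leaving stack <>
4. e4 push(50), leaving stack <50>
event 8 — e3's response, time 8 — after it, nothing linearizes
e.g. e1, e2, e3, e4: illegal at step 3, since e3 pop() → empty cannot apply there
e.g. e1, e2, e4, e3: illegal at step 4, since e3 pop() → empty cannot apply there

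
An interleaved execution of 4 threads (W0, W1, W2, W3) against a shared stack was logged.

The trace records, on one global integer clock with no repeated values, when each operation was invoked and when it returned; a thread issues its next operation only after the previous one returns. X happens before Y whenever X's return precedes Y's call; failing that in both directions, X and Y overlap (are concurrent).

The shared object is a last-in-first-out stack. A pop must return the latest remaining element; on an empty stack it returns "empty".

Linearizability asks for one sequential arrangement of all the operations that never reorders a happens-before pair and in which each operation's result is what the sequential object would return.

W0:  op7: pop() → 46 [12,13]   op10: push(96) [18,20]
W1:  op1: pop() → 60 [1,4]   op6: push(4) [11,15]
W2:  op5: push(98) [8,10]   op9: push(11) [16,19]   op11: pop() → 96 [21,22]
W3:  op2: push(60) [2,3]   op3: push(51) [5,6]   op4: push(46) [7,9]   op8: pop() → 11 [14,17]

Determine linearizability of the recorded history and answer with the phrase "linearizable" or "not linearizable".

linearizable

witness order: op2, op1, op3, op5, op4, op7, op6, op9, op8, op10, op11
1. op2 push(60), leaving stack <60>
2. op1 pop() → 60, leaving stack <>
3. op3 push(51), leaving stack <51>
4. op5 push(98), leaving stack <51,98>
5. op4 push(46), leaving stack <51,98,46>
6. op7 pop() → 46, leaving stack <51,98>
7. op6 push(4), leaving stack <51,98,4>
8. op9 push(11), leaving stack <51,98,4,11>
9. op8 pop() → 11, leaving stack <51,98,4>
10. op10 push(96), leaving stack <51,98,4,96>
11. op11 pop() → 96, leaving stack <51,98,4>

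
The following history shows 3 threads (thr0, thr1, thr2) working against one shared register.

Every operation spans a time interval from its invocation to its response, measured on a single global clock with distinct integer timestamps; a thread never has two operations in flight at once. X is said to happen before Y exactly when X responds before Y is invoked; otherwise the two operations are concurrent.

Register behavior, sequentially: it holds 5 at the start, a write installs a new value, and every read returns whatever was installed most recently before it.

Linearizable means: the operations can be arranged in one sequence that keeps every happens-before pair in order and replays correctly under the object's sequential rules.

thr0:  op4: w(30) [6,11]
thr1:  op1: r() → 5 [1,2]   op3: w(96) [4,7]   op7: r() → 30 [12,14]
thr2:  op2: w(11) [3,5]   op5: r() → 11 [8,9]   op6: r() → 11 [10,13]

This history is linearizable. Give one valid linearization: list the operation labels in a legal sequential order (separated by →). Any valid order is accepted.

op1 → op3 → op2 → op5 → op6 → op4 → op7

after step 1 (op1 r() → 5): value 5
after step 2 (op3 w(96)): value 96
after step 3 (op2 w(11)): value 11
after step 4 (op5 r() → 11): value 11
after step 5 (op6 r() → 11): value 11
after step 6 (op4 w(30)): value 30
after step 7 (op7 r() → 30): value 30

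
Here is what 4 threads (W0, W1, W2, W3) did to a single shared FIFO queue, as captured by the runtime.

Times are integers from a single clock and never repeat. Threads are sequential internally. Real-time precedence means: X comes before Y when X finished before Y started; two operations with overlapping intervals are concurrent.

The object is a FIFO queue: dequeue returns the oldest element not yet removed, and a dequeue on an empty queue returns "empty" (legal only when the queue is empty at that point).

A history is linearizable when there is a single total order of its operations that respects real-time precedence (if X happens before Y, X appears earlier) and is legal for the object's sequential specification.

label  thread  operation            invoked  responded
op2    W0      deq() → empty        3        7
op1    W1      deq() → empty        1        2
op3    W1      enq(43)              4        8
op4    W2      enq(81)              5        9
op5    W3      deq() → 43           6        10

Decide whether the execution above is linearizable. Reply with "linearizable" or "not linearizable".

witness order: op1, op2, op3, op4, op5
after step 1 (op1 deq() → empty): queue <>
after step 2 (op2 deq() → empty): queue <>
after step 3 (op3 enq(43)): queue <43>
after step 4 (op4 enq(81)): queue <43,81>
after step 5 (op5 deq() → 43): queue <81>

linearizable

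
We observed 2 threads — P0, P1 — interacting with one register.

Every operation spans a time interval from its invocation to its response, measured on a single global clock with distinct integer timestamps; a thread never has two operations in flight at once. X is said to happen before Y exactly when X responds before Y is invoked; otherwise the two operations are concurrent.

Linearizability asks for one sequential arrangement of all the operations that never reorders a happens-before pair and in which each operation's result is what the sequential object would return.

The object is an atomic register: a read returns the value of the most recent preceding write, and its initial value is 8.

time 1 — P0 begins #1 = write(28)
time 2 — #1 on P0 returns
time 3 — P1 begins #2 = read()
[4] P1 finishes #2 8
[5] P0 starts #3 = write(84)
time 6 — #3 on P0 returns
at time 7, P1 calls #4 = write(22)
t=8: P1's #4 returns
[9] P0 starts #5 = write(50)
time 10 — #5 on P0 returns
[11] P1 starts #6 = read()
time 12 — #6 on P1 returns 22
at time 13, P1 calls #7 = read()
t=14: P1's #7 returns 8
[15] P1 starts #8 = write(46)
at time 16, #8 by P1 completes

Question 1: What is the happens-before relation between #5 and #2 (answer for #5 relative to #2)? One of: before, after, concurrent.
#5 spans [9,10], #2 spans [3,4]
resp(#2)=4 < inv(#5)=9

after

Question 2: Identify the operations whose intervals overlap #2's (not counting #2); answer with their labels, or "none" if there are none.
#2 runs from 3 to 4; window-overlapping ops are concurrent
#1 [1,2]: before
#3 [5,6]: after
#4 [7,8]: after
#5 [9,10]: after
#6 [11,12]: after
#7 [13,14]: after
#8 [15,16]: after

none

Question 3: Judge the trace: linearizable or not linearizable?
prefix check: 1..3 passes, 1..4 fails once #2's time-4 response joins
exhaustive check: the 2 completed register ops admit one real-time order; illegal
one such order, #1, #2, breaks at step 2 where #2 read() → 8 is illegal

not linearizable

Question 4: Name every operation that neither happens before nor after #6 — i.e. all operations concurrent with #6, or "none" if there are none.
concurrent with #6 ([11,12]): every op whose interval crosses 11..12
#1 [1,2]: before
#2 [3,4]: before
#3 [5,6]: before
#4 [7,8]: before
#5 [9,10]: before
#7 [13,14]: after
#8 [15,16]: after

none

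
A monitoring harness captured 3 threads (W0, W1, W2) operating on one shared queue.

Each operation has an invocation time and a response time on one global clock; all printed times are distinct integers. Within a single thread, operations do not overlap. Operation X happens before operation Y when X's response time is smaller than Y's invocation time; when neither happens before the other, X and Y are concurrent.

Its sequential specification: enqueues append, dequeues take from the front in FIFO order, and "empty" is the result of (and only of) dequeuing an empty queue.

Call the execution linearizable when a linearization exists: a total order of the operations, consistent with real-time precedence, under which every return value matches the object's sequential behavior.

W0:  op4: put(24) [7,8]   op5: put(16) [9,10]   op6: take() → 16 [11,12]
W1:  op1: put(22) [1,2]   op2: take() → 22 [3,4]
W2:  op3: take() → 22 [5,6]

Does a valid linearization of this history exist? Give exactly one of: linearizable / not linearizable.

not linearizable

the violation lands at event 6, op3's response at time 6: events 1..5 linearize, events 1..6 do not
a single order respects real time; the 3 completed queue operations fail replay along it
sample order op1, op2, op3 stalls at step 3 — op3 take() → 22 has no legal effect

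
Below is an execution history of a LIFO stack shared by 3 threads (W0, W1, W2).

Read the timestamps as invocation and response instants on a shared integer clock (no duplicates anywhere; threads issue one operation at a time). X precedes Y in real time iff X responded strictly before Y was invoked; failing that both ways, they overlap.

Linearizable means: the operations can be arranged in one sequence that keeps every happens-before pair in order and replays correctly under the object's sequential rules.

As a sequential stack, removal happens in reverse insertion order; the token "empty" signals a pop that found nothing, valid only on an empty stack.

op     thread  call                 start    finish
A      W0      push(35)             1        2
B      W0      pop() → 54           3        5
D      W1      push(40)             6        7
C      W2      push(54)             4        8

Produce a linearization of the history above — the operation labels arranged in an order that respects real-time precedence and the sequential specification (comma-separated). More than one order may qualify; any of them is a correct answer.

A, C, B, D

step 1: A push(35) — stack <35>
step 2: C push(54) — stack <35,54>
step 3: B pop() → 54 — stack <35>
step 4: D push(40) — stack <35,40>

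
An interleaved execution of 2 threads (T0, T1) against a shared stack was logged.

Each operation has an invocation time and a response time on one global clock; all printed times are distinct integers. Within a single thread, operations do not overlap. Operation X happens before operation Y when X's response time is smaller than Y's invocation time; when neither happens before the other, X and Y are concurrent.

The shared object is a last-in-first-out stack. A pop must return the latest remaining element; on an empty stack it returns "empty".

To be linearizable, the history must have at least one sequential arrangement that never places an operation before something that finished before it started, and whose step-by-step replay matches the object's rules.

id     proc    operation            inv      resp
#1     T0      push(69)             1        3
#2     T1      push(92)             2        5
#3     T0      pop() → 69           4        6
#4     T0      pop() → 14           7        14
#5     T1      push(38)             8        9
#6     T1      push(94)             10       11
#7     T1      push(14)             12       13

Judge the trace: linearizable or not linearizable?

a witness: #1, #3, #2, #5, #6, #7, #4
1. #1 push(69), leaving stack <69>
2. #3 pop() → 69, leaving stack <>
3. #2 push(92), leaving stack <92>
4. #5 push(38), leaving stack <92,38>
5. #6 push(94), leaving stack <92,38,94>
6. #7 push(14), leaving stack <92,38,94,14>
7. #4 pop() → 14, leaving stack <92,38,94>

linearizable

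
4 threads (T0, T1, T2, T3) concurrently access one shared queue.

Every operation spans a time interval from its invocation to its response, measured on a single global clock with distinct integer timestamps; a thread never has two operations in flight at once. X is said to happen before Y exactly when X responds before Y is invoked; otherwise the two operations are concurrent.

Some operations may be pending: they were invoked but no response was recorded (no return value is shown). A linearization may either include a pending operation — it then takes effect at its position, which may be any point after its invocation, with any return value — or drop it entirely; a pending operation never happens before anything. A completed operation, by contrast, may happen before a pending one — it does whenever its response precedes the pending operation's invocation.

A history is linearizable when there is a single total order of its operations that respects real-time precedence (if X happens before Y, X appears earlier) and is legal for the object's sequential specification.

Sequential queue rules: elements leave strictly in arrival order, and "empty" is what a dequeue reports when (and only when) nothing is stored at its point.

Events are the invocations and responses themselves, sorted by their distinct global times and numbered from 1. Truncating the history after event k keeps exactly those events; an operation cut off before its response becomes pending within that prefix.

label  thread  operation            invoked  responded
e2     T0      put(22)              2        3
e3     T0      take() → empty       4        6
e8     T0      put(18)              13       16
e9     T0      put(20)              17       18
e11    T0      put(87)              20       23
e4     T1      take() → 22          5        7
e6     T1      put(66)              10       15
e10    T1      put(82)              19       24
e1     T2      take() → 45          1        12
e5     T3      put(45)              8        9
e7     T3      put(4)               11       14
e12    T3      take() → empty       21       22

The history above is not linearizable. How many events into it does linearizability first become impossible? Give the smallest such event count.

22

one valid order for events 1..21 is e2, e4, e3, e5, e1, e6, e7, e8, e9:
step 1: e2 put(22) — queue <22>
step 2: e4 take() → 22 — queue <>
step 3: e3 take() → empty — queue <>
step 4: e5 put(45) — queue <45>
step 5: e1 take() → 45 — queue <>
step 6: e6 put(66) — queue <66>
step 7: e7 put(4) — queue <66,4>
step 8: e8 put(18) — queue <66,4,18>
step 9: e9 put(20) — queue <66,4,18,20>
adding event 22 (e12 responds at 22) leaves no legal real-time order
every completion of the 2 pending operations (e10, e11) was checked; none linearizes
sample order e1, e2, e3, e4, e5, e6, e7, e8, e9, e12 (pending dropped) stalls at step 1 — e1 take() → 45 has no legal effect
sample order e1, e2, e3, e4, e5, e6, e8, e7, e9, e12 (pending dropped) stalls at step 1 — e1 take() → 45 has no legal effect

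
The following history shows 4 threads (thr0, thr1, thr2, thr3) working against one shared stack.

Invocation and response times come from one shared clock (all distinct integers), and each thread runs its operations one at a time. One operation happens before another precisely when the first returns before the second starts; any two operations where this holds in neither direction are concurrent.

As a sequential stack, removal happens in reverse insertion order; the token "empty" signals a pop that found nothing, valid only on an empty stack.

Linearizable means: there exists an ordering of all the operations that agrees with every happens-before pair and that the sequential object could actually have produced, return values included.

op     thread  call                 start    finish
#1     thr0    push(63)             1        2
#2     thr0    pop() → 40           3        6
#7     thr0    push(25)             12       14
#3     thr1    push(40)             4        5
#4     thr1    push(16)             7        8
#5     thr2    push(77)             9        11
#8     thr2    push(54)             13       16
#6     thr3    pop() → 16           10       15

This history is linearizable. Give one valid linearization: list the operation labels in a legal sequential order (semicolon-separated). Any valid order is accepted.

1. #1 push(63), leaving stack <63>
2. #3 push(40), leaving stack <63,40>
3. #2 pop() → 40, leaving stack <63>
4. #4 push(16), leaving stack <63,16>
5. #6 pop() → 16, leaving stack <63>
6. #5 push(77), leaving stack <63,77>
7. #7 push(25), leaving stack <63,77,25>
8. #8 push(54), leaving stack <63,77,25,54>

#1; #3; #2; #4; #6; #5; #7; #8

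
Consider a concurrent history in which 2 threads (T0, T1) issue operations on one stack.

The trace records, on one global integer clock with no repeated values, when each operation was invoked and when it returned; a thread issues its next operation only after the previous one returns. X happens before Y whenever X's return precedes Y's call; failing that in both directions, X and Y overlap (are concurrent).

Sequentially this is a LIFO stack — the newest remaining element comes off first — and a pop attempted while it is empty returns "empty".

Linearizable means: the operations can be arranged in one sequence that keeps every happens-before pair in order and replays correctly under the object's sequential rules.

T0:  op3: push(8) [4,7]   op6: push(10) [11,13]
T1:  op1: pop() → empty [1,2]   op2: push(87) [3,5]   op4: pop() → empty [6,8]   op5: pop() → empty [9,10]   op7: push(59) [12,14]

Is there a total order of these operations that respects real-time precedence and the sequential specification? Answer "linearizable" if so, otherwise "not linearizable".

not linearizable

the violation lands at event 8, op4's response at time 8: events 1..7 linearize, events 1..8 do not
checked exhaustively: 3 real-time-consistent orders of 4 completed operations, zero legal stack replays
one such order, op1, op2, op3, op4, breaks at step 4 where op4 pop() → empty is illegal
one such order, op1, op2, op4, op3, breaks at step 3 where op4 pop() → empty is illegal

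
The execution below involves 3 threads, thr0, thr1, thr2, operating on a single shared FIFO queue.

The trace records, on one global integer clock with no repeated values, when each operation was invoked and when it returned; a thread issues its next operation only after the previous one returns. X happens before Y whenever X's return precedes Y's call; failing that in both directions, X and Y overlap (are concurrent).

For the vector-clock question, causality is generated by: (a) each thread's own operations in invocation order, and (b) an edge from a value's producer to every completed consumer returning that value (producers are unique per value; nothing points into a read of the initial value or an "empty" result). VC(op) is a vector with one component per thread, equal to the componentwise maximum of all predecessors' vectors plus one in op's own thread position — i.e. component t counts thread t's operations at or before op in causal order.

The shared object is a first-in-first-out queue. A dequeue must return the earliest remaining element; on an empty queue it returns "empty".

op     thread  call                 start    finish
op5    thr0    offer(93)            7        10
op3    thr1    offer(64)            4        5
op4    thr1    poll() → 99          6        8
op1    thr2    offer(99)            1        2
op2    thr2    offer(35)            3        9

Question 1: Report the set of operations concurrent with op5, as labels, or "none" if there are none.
op2, op4

concurrent with op5 ([7,10]): every op whose interval crosses 7..10
op1 [1,2]: before
op2 [3,9]: concurrent
op3 [4,5]: before
op4 [6,8]: concurrent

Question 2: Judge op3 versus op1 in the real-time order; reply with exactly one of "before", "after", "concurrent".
after

op3 spans [4,5], op1 spans [1,2]
resp(op1)=2 < inv(op3)=4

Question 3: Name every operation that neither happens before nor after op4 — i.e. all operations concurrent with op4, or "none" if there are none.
op2, op5

overlap test against op4 [6,8]: concurrent iff the interval meets 6..8
op1 [1,2]: before
op2 [3,9]: concurrent
op3 [4,5]: before
op5 [7,10]: concurrent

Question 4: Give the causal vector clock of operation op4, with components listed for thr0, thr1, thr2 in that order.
(0, 2, 1)

op1, invoked 1, has no incoming edges; only thr2's bump applies → (0, 0, 1)
op3, invoked 4, has no incoming edges; only thr1's bump applies → (0, 1, 0)
op5, invoked 7, has no incoming edges; only thr0's bump applies → (1, 0, 0)
from VC(op1)=(0, 0, 1), op2 (invoked 3) maxes components and bumps thr2 → (0, 0, 2)
from VC(op1)=(0, 0, 1), VC(op3)=(0, 1, 0), op4 (invoked 6) maxes components and bumps thr1 → (0, 2, 1)
target: VC(op4) = (0, 2, 1)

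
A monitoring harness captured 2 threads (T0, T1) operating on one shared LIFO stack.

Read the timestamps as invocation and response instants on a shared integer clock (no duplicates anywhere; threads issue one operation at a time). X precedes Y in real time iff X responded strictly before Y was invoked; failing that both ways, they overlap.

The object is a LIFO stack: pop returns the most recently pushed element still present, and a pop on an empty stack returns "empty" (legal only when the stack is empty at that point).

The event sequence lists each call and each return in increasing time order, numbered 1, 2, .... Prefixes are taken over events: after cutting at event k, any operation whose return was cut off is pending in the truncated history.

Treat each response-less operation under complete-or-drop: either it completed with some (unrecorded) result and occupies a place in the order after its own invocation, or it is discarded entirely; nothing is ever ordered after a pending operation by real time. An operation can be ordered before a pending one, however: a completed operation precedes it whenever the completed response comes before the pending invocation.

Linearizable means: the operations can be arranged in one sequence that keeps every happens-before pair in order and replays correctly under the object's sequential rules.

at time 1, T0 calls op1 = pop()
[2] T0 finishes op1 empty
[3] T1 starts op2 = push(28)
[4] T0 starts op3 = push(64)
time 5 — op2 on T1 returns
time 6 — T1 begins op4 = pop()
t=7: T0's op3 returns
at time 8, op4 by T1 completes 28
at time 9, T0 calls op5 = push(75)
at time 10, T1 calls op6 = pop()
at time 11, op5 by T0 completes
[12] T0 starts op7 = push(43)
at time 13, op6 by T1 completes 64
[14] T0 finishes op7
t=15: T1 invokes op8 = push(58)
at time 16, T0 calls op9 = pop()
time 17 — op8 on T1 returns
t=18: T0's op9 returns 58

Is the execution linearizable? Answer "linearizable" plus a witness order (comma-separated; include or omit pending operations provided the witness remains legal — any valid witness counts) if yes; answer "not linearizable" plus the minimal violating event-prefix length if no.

after step 1 (op1 pop() → empty): stack <>
after step 2 (op2 push(28)): stack <28>
after step 3 (op4 pop() → 28): stack <>
after step 4 (op3 push(64)): stack <64>
after step 5 (op6 pop() → 64): stack <>
after step 6 (op5 push(75)): stack <75>
after step 7 (op7 push(43)): stack <75,43>
after step 8 (op8 push(58)): stack <75,43,58>
after step 9 (op9 pop() → 58): stack <75,43>

linearizable — witness: op1, op2, op4, op3, op6, op5, op7, op8, op9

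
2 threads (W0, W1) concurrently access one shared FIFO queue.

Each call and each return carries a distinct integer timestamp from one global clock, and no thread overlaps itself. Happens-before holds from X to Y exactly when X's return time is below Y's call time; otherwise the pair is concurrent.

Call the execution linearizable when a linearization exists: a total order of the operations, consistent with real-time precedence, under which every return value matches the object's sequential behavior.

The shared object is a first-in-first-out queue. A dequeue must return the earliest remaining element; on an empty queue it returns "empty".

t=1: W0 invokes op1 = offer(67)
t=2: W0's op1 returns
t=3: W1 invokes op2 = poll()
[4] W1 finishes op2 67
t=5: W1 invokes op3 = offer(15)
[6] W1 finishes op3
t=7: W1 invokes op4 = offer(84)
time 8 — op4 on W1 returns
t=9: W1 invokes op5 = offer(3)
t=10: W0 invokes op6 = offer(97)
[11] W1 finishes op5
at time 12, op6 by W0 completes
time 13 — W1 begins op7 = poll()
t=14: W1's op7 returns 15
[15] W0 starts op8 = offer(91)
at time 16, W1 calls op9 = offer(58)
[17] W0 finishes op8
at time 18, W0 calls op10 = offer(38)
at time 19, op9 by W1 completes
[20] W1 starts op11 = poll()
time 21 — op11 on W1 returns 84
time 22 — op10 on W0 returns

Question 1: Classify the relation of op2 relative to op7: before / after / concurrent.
op2 spans [3,4], op7 spans [13,14]
resp(op2)=4 < inv(op7)=13

before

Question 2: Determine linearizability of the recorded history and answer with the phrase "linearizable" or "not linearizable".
one valid linearization: op1, op2, op3, op4, op5, op6, op7, op8, op9, op10, op11
1. op1 offer(67), leaving queue <67>
2. op2 poll() → 67, leaving queue <>
3. op3 offer(15), leaving queue <15>
4. op4 offer(84), leaving queue <15,84>
5. op5 offer(3), leaving queue <15,84,3>
6. op6 offer(97), leaving queue <15,84,3,97>
7. op7 poll() → 15, leaving queue <84,3,97>
8. op8 offer(91), leaving queue <84,3,97,91>
9. op9 offer(58), leaving queue <84,3,97,91,58>
10. op10 offer(38), leaving queue <84,3,97,91,58,38>
11. op11 poll() → 84, leaving queue <3,97,91,58,38>

linearizable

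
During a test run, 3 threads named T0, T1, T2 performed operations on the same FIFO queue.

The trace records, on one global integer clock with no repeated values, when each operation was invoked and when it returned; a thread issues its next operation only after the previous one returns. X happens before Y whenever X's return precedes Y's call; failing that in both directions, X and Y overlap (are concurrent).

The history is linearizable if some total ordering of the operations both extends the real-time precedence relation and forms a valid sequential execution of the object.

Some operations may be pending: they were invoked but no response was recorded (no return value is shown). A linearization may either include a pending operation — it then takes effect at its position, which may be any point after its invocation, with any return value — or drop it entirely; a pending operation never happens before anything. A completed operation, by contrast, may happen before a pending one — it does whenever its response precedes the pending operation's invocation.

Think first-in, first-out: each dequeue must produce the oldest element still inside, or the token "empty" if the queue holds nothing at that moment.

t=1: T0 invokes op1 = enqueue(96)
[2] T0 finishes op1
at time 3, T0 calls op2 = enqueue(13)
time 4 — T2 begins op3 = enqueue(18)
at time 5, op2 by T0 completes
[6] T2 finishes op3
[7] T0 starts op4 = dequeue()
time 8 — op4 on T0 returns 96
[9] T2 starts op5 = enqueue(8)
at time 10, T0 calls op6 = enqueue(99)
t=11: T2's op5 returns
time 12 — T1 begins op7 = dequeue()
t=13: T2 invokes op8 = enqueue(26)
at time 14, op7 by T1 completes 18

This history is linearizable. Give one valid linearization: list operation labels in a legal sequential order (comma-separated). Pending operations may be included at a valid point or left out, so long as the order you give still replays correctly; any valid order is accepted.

op1, op3, op2, op4, op5, op6, op7

step 1: op1 enqueue(96) — queue <96>
step 2: op3 enqueue(18) — queue <96,18>
step 3: op2 enqueue(13) — queue <96,18,13>
step 4: op4 dequeue() → 96 — queue <18,13>
step 5: op5 enqueue(8) — queue <18,13,8>
step 6: op6 enqueue(99) (pending, included) — queue <18,13,8,99>
step 7: op7 dequeue() → 18 — queue <13,8,99>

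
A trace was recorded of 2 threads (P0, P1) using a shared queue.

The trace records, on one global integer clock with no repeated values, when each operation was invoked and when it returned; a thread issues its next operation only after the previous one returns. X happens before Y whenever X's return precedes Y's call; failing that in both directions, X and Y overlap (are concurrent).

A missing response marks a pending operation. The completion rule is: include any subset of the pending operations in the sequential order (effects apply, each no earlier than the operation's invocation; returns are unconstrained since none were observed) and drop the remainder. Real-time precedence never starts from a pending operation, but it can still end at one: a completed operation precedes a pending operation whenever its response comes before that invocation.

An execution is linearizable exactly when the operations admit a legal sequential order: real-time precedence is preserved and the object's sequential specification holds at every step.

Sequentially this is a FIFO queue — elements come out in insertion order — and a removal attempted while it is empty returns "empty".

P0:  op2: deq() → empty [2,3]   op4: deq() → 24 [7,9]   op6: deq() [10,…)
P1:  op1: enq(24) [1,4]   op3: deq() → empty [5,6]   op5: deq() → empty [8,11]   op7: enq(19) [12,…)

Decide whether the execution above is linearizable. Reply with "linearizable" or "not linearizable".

not linearizable

the violation lands at event 6, op3's response at time 6: events 1..5 linearize, events 1..6 do not
no legal order exists: 2 real-time-consistent candidates over 3 completed queue operations, all rejected
for example op1, op2, op3 fails at step 2: op2 deq() → empty is not legal there
for example op2, op1, op3 fails at step 3: op3 deq() → empty is not legal there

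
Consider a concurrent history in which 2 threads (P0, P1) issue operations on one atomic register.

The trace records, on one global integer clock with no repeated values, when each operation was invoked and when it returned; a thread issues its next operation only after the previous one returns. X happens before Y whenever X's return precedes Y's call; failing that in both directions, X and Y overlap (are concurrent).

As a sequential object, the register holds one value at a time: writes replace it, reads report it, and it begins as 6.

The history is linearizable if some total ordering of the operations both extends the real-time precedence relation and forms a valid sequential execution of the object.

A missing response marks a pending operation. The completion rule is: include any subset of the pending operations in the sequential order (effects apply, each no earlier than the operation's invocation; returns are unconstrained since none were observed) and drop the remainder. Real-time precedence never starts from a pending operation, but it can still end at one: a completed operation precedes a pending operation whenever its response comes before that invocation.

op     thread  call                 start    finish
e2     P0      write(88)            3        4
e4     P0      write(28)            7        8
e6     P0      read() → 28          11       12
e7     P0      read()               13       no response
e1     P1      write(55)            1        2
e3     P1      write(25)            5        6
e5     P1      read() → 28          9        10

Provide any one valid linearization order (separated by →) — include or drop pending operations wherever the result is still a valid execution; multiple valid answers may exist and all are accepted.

1. e1 write(55), leaving value 55
2. e2 write(88), leaving value 88
3. e3 write(25), leaving value 25
4. e4 write(28), leaving value 28
5. e5 read() → 28, leaving value 28
6. e6 read() → 28, leaving value 28

e1 → e2 → e3 → e4 → e5 → e6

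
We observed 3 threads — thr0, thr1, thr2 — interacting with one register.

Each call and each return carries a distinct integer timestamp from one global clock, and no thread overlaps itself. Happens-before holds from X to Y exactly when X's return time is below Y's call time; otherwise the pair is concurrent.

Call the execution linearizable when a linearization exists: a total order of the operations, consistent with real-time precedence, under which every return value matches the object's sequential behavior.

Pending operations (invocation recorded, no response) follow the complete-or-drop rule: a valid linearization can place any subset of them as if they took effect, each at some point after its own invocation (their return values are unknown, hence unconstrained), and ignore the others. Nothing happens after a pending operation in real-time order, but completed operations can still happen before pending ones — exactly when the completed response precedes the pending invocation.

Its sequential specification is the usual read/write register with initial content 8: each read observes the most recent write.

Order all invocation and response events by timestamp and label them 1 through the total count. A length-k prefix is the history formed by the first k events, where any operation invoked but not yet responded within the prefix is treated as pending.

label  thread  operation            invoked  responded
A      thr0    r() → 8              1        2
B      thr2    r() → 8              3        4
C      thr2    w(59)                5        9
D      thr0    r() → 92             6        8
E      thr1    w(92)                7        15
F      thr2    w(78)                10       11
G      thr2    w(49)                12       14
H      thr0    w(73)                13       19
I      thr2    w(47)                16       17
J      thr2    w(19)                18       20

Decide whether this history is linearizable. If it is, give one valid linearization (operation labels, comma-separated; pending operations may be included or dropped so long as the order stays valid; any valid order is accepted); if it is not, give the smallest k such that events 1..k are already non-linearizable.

step 1: A r() → 8 — value 8
step 2: B r() → 8 — value 8
step 3: C w(59) — value 59
step 4: E w(92) — value 92
step 5: D r() → 92 — value 92
step 6: F w(78) — value 78
step 7: G w(49) — value 49
step 8: H w(73) — value 73
step 9: I w(47) — value 47
step 10: J w(19) — value 19

linearizable — witness: A, B, C, E, D, F, G, H, I, J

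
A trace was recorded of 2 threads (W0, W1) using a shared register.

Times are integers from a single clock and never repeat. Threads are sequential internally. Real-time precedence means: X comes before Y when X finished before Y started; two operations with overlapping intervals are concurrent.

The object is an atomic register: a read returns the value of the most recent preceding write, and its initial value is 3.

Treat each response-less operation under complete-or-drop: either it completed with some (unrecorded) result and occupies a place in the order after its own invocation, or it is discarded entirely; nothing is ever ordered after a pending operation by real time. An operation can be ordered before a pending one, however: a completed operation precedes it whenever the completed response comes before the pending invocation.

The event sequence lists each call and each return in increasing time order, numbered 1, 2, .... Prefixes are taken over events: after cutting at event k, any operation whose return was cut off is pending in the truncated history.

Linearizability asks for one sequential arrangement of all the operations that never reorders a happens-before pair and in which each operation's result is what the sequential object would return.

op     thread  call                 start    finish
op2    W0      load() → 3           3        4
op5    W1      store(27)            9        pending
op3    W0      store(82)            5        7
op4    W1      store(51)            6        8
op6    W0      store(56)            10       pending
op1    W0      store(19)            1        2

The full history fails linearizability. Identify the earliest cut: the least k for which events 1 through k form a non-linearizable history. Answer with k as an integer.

events 1..3 are linearizable; a witness order is op1:
after step 1 (op1 store(19)): value 19
event 4 — op2's response, time 4 — after it, nothing linearizes
e.g. op1, op2: illegal at step 2, since op2 load() → 3 cannot apply there

4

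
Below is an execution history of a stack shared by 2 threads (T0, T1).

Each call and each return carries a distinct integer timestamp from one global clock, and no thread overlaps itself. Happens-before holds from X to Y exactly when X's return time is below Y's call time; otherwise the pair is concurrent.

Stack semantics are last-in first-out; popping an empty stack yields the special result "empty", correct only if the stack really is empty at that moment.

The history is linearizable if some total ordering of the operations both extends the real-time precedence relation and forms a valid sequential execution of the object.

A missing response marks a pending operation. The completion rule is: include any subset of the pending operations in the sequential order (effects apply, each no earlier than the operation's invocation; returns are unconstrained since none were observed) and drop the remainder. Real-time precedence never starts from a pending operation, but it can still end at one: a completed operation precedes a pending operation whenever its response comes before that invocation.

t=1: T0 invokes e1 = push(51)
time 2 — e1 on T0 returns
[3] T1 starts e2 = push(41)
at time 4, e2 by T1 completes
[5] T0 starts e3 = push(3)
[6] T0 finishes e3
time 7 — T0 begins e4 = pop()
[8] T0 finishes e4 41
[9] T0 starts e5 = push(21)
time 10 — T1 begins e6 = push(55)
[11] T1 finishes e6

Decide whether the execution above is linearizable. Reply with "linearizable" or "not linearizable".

not linearizable

events 1..7 are fine; event 8 — the response of e4 at time 8 — makes the prefix non-linearizable
exhaustive check: the 4 completed stack ops admit one real-time order; illegal
take e1, e2, e3, e4: step 4 already fails, because e4 pop() → 41 cannot occur there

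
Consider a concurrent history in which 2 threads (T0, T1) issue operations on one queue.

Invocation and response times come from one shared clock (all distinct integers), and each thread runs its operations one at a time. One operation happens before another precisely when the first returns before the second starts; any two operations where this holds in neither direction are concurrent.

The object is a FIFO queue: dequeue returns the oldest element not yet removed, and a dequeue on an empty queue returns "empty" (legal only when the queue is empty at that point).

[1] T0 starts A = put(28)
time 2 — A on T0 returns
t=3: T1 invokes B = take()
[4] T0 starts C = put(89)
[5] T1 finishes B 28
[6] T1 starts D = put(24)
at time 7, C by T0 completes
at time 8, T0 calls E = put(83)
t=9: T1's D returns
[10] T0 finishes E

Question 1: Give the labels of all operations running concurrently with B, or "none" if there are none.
C

overlap test against B [3,5]: concurrent iff the interval meets 3..5
A [1,2]: before
C [4,7]: concurrent
D [6,9]: after
E [8,10]: after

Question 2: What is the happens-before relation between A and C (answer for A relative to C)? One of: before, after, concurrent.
before

A spans [1,2], C spans [4,7]
resp(A)=2 < inv(C)=4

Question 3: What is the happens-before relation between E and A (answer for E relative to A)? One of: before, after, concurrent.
after

E spans [8,10], A spans [1,2]
resp(A)=2 < inv(E)=8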